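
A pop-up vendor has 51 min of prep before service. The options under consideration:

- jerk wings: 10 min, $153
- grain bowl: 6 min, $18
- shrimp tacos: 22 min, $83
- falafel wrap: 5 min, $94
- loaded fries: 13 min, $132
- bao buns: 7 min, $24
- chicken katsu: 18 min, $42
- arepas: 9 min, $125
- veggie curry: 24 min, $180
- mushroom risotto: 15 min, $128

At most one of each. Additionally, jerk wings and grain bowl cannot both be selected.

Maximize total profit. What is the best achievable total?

Jerk wings + falafel wrap + arepas + veggie curry uses 48 of the 51 min and totals 552.

552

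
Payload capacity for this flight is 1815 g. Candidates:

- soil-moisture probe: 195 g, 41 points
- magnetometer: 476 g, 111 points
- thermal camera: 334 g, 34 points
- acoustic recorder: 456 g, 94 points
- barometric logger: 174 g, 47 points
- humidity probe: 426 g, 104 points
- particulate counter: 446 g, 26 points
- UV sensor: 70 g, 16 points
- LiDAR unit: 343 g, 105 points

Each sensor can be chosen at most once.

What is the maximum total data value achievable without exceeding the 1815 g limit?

A density-first pass picks soil-moisture probe + magnetometer + barometric logger + humidity probe + UV sensor + LiDAR unit — 424 at 1684 g.
The 369 g tied up in soil-moisture probe and barometric logger is better spent on acoustic recorder — total rises to 430 (1771 g).
The spare 44 g is too small for any remaining sensor, and no exchange beats 430.

430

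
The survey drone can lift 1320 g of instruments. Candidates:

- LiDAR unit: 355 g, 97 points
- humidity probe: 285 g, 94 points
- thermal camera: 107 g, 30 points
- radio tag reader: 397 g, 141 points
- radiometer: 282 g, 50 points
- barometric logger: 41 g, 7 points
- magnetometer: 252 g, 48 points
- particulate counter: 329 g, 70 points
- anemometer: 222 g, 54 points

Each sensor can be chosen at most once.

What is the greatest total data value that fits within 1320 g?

393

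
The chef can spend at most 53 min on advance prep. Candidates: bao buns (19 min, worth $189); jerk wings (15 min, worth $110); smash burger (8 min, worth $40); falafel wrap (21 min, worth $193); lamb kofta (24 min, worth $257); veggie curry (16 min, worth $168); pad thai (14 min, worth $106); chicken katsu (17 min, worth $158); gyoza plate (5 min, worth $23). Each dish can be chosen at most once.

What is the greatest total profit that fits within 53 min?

Taking the top-ratio dishes first gives smash burger + lamb kofta + veggie curry + gyoza plate for 488 (53 min).
A better packing is bao buns + veggie curry + chicken katsu: 52 min, total 515.
That's the maximum — no swap from here does better than 515.

515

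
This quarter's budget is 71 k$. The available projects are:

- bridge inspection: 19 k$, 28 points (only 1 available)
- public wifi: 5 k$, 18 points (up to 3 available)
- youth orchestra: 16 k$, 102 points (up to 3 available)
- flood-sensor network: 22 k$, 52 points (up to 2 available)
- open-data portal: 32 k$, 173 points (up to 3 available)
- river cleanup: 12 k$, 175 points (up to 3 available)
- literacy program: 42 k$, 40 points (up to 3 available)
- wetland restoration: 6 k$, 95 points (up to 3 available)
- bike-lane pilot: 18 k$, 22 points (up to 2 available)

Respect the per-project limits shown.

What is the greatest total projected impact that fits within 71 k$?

912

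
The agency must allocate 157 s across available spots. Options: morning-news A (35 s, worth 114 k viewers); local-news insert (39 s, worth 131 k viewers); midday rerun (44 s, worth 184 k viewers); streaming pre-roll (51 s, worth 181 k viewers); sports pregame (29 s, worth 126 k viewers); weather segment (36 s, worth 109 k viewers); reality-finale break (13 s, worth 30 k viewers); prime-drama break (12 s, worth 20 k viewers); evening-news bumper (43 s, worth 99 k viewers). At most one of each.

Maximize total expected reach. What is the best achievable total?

The ratio heuristic lands on midday rerun + streaming pre-roll + sports pregame + reality-finale break + prime-drama break (541) but leaves 8 s idle.
Dropping streaming pre-roll and prime-drama break frees 63 s; slotting in morning-news A + weather segment (71 s) lifts the total to 563 at 157 s.

563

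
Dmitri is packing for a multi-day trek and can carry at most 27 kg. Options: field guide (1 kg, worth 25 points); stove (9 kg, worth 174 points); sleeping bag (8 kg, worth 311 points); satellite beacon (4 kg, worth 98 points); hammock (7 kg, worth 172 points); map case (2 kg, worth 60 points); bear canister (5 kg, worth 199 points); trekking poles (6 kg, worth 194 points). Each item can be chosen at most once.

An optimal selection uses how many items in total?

5

Optimal total is 901.
For example field guide + sleeping bag + hammock + bear canister + trekking poles achieves it, using 27 kg.
Every optimal selection uses 5 items.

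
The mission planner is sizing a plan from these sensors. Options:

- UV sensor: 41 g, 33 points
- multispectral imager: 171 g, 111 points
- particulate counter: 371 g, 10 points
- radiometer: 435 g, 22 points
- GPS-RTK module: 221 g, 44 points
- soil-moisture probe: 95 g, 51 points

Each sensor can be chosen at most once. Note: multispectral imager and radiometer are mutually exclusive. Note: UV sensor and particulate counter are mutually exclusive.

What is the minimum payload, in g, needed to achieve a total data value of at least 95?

171

Look for the lowest-payload combination reaching 95.
multispectral imager: 111 data value at 171 g.
Any bundle with less than 171 g falls short of 95.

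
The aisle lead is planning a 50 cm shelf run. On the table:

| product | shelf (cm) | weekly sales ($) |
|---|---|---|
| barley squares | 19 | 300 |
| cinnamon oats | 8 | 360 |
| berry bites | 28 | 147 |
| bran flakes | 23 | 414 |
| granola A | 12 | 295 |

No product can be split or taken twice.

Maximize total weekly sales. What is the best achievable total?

1074

A density-first pass picks cinnamon oats + bran flakes + granola A — 1069 at 43 cm.
Replace granola A with barley squares: the trade gains 5 net, giving 1074 at 50 cm.
That's the maximum — no swap from here does better than 1074.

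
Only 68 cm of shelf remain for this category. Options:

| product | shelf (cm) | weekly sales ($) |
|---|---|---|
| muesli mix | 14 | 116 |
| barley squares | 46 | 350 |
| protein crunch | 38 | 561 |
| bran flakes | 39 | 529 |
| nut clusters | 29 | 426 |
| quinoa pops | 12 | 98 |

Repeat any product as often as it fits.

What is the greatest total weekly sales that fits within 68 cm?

987

Ranking by ratio (weekly sales/cm): protein crunch 14.76, nut clusters 14.69, bran flakes 13.56.
Best packing: protein crunch + nut clusters — 67 cm, 987 total.
Every other selection either busts 68 cm or fails to beat 987.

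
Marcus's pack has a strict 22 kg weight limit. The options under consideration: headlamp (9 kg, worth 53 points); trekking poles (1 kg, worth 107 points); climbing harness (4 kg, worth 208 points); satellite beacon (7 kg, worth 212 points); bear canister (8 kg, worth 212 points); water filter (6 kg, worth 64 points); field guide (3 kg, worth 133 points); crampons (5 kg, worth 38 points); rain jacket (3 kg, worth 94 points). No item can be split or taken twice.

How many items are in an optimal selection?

Best achievable utility is 765.
climbing harness + satellite beacon + bear canister + field guide hits 765 at 22 kg.
All optima have 4 items.

4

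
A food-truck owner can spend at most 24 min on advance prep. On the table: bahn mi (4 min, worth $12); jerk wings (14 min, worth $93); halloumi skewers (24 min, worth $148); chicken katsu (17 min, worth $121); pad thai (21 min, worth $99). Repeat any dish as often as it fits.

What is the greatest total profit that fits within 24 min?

148

Greedy by ratio would take bahn mi + chicken katsu: 21 min used, total 133.
Dropping bahn mi and chicken katsu frees 21 min; slotting in halloumi skewers (24 min) lifts the total to 148 at 24 min.
Nothing else within 24 min beats 148.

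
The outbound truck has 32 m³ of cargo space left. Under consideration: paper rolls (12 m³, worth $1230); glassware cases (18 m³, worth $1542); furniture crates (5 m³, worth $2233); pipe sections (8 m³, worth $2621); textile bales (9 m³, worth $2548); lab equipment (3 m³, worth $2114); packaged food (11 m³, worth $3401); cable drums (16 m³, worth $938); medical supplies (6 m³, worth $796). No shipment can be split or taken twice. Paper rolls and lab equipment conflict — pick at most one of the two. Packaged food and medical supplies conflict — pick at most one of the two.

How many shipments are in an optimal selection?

Optimal total is 10684.
One optimal bundle: pipe sections + textile bales + lab equipment + packaged food (31 m³).
All optima have 4 shipments.

4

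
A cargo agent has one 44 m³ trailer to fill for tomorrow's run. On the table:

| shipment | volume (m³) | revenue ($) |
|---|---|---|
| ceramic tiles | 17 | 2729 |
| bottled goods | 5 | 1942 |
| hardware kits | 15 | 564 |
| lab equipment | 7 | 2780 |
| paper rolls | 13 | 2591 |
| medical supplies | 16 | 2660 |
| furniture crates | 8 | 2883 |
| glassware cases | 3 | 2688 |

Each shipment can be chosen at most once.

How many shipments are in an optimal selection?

Best achievable revenue is 13022.
One optimal bundle: ceramic tiles + bottled goods + lab equipment + furniture crates + glassware cases (40 m³).
Every optimal selection uses 5 shipments.

5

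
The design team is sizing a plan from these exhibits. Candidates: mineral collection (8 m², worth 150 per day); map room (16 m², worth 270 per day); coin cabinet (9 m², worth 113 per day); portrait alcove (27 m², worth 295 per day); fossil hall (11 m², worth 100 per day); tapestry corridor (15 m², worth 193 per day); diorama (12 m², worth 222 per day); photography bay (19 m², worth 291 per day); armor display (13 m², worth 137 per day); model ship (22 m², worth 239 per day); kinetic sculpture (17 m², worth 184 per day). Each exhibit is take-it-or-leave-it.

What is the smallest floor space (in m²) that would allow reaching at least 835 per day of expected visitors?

51

Minimise m² subject to total expected visitors ≥ 835.
mineral collection + map room + tapestry corridor + diorama: 835 expected visitors at 51 m².
Any bundle with less than 51 m² falls short of 835.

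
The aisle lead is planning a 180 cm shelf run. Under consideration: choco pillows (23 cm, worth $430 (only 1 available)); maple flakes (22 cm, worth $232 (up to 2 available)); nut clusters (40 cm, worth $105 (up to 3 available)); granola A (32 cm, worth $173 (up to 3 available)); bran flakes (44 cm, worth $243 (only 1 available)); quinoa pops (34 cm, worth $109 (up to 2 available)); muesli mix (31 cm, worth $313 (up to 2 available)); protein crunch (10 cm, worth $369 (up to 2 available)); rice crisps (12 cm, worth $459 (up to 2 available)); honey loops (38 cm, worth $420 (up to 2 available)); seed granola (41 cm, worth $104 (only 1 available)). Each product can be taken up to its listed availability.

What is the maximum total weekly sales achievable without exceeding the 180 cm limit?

The ratio heuristic lands on choco pillows + maple flakes + 2×protein crunch + 2×rice crisps + 2×honey loops (3158) but leaves 15 cm idle.
The 38 cm tied up in honey loops is better spent on maple flakes + muesli mix — total rises to 3283 (180 cm).
No other feasible combination exceeds 3283.

3283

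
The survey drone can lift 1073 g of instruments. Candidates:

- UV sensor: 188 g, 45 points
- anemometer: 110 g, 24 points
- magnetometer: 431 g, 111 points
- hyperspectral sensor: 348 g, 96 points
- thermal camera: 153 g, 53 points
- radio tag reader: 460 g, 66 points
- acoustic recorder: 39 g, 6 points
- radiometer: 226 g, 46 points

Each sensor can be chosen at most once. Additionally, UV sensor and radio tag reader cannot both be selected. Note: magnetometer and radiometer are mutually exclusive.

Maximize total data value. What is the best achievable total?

284

Anemometer + magnetometer + hyperspectral sensor + thermal camera uses 1042 of the 1073 g and totals 284.
The closest alternative, UV sensor + anemometer + hyperspectral sensor + thermal camera + acoustic recorder + radiometer, reaches only 270.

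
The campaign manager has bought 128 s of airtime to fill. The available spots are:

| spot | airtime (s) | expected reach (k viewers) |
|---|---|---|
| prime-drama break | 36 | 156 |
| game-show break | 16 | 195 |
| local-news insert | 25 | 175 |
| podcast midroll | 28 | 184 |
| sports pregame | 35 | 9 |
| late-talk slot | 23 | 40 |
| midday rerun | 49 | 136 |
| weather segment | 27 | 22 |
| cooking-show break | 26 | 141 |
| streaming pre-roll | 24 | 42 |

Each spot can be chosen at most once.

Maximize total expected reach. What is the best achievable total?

750

The ratio heuristic lands on game-show break + local-news insert + podcast midroll + cooking-show break + streaming pre-roll (737) but leaves 9 s idle.
Dropping cooking-show break and streaming pre-roll frees 50 s; slotting in prime-drama break + late-talk slot (59 s) lifts the total to 750 at 128 s.
Every other selection either busts 128 s or fails to beat 750.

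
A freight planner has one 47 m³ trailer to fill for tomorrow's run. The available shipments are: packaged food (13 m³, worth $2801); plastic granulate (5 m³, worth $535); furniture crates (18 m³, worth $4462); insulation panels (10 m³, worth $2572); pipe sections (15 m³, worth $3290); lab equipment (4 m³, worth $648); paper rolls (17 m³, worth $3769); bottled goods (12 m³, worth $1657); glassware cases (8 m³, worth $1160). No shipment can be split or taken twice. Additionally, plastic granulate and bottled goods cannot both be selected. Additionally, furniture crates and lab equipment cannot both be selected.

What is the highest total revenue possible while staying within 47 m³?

10803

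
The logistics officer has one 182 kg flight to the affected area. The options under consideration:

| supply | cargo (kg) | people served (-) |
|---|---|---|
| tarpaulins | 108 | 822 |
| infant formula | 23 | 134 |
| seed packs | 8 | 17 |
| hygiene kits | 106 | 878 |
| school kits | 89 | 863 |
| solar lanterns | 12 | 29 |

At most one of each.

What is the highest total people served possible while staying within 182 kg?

1058

Ranking by ratio (people served/kg): school kits 9.70, hygiene kits 8.28, tarpaulins 7.61.
A density-first pass picks infant formula + seed packs + school kits + solar lanterns — 1043 at 132 kg.
Replace school kits with hygiene kits: the trade gains 15 net, giving 1058 at 149 kg.
The closest alternative, infant formula + seed packs + school kits + solar lanterns, reaches only 1043.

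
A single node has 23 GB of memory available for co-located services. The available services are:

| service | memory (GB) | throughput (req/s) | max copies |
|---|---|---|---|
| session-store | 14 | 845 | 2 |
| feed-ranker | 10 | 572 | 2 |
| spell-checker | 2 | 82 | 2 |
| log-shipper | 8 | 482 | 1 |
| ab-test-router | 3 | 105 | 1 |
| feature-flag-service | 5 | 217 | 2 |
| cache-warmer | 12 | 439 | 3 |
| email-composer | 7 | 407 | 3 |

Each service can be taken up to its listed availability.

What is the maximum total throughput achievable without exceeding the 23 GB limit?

The ratio heuristic lands on session-store + log-shipper (1327) but leaves 1 GB idle.
Replace log-shipper with spell-checker + email-composer: the trade gains 7 net, giving 1334 at 23 GB.

1334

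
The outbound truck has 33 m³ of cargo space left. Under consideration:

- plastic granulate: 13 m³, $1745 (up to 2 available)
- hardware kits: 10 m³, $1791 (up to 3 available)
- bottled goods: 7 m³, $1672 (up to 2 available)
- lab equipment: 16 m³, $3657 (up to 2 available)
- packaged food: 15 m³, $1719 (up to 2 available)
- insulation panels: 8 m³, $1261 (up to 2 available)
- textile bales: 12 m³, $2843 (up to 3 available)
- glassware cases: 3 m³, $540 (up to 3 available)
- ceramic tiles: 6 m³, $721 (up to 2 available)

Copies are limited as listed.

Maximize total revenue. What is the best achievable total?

By revenue per m³: bottled goods 238.86, textile bales 236.92, lab equipment 228.56, glassware cases 180.00 lead.
Taking the top-ratio shipments first gives 2×bottled goods + textile bales + 2×glassware cases for 7267 (32 m³).
Replace textile bales and glassware cases with lab equipment: the trade gains 274 net, giving 7541 at 33 m³.
Every other selection either busts 33 m³ or exceeds an availability limit or fails to beat 7541.

7541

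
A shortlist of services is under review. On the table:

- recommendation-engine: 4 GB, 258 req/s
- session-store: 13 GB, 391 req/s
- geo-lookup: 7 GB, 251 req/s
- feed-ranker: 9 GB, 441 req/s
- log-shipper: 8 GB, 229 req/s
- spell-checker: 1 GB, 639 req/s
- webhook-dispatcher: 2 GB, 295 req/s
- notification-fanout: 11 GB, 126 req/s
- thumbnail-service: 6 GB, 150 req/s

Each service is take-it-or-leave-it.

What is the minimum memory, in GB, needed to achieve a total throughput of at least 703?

3

Minimise GB subject to total throughput ≥ 703.
spell-checker + webhook-dispatcher reaches 934 using 3 GB.
No combination under 3 GB hits 703.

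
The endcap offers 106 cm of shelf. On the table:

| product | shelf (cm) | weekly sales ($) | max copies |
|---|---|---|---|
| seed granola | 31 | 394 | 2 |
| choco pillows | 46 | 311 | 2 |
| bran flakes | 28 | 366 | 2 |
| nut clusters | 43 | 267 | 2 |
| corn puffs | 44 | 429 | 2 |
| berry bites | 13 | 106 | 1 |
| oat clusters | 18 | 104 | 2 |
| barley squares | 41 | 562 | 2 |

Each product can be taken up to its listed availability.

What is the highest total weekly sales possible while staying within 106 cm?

1350

Filling by ratio: berry bites + 2×barley squares for 1230, with 11 cm left unused.
Dropping berry bites and barley squares frees 54 cm; slotting in 2×seed granola (62 cm) lifts the total to 1350 at 103 cm.
That's the maximum — no swap from here does better than 1350.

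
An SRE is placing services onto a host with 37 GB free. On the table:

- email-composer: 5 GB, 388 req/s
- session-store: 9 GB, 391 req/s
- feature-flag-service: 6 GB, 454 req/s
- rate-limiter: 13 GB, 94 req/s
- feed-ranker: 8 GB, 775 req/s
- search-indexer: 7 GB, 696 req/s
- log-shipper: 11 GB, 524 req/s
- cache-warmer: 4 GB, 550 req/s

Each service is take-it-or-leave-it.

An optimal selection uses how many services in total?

5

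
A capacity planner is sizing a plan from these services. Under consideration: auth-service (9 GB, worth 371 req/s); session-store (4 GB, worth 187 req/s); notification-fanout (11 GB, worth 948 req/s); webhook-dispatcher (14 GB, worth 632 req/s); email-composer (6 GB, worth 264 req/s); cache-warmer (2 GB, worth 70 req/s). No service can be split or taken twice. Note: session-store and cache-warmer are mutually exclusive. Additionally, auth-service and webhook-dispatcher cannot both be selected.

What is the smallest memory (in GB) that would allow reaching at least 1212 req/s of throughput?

Need the lightest bundle worth ≥ 1212.
notification-fanout + email-composer reaches 1212 using 17 GB.
Below 17 GB the best achievable stays under 1212.

17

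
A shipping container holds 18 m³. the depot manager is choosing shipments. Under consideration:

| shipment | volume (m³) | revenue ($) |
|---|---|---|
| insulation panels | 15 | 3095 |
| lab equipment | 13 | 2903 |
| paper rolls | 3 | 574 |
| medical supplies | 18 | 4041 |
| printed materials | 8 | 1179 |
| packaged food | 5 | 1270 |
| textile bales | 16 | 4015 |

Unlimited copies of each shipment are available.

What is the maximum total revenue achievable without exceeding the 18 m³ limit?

4384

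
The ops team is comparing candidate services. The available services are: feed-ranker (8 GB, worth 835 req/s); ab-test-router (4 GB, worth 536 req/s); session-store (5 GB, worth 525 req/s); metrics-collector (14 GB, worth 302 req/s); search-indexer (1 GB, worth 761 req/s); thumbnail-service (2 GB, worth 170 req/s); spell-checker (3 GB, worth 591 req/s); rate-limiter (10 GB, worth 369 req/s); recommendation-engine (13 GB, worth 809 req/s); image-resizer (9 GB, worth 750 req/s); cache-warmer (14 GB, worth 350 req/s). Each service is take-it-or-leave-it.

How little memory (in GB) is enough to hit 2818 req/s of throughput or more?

18

Minimise GB subject to total throughput ≥ 2818.
Taking feed-ranker + ab-test-router + search-indexer + thumbnail-service + spell-checker gives 2893 (≥ 2818) for 18 GB.
No combination under 18 GB hits 2818.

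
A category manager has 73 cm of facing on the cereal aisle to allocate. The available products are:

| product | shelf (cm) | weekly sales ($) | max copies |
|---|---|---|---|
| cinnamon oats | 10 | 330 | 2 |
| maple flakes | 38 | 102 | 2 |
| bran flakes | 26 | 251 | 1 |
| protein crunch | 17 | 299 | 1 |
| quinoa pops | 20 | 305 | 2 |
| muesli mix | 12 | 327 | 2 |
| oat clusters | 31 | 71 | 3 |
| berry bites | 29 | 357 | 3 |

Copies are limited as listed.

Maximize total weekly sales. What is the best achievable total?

1671

By weekly sales per cm: cinnamon oats 33.00, muesli mix 27.25, protein crunch 17.59, quinoa pops 15.25 lead.
Taking the top-ratio products first gives 2×cinnamon oats + protein crunch + 2×muesli mix for 1613 (61 cm).
Replace protein crunch with berry bites: the trade gains 58 net, giving 1671 at 73 cm.
Nothing else within 73 cm beats 1671.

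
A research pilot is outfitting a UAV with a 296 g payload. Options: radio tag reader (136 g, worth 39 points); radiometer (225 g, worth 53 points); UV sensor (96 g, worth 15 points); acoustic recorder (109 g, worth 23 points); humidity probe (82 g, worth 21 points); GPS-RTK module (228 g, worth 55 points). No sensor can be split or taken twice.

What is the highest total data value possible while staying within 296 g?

The ratio heuristic lands on radio tag reader + humidity probe (60) but leaves 78 g idle.
Replace humidity probe with acoustic recorder: the trade gains 2 net, giving 62 at 245 g.
Every other selection either busts 296 g or fails to beat 62.

62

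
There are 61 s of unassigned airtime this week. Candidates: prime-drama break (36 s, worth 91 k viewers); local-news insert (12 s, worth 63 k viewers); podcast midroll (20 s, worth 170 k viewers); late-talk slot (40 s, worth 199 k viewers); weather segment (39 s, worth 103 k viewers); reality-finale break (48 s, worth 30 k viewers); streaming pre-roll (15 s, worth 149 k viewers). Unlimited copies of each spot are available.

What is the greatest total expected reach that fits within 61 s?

Taking 4×streaming pre-roll: 60 s used, 596 in expected reach.

596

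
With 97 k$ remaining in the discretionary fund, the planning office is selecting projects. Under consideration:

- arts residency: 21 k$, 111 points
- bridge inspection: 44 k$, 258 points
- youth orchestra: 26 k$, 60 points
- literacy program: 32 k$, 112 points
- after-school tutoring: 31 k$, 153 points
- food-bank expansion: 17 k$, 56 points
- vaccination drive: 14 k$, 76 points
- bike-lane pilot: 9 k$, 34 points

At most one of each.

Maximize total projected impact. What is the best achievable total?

522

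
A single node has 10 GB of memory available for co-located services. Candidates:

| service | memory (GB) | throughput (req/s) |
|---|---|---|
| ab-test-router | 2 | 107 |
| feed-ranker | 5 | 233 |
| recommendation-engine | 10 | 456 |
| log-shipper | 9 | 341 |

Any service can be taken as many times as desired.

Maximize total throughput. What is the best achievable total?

Ranking by ratio (throughput/GB): ab-test-router 53.50, feed-ranker 46.60, recommendation-engine 45.60.
Best packing: 5×ab-test-router — 10 GB, 535 total.
That's the maximum — no swap from here does better than 535.

535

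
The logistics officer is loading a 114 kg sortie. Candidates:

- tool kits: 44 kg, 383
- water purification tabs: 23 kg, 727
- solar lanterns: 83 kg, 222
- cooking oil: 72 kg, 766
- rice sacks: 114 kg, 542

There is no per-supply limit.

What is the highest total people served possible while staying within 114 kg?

2908

By people served per kg: water purification tabs 31.61, cooking oil 10.64, tool kits 8.70, rice sacks 4.75 lead.
The ratio ordering already packs tightly: 4×water purification tabs, 92 kg, 2908.
That's the maximum — no swap from here does better than 2908.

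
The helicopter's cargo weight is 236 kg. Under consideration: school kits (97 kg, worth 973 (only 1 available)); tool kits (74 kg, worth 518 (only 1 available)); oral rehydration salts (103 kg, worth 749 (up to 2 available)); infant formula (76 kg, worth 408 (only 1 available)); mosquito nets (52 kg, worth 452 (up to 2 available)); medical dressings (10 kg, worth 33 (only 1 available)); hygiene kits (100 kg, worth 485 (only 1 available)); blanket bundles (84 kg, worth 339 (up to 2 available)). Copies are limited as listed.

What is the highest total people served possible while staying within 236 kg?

1976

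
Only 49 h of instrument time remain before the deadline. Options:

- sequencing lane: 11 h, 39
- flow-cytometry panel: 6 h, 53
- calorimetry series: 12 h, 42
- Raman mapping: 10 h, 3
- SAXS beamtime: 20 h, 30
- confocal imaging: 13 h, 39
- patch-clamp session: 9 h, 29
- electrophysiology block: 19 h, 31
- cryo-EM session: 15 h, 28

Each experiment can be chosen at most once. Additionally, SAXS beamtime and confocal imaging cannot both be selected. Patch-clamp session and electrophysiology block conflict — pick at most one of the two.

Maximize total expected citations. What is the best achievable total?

Taking the top-ratio experiments first gives sequencing lane + flow-cytometry panel + calorimetry series + Raman mapping + patch-clamp session for 166 (48 h).
Dropping Raman mapping and patch-clamp session frees 19 h; slotting in confocal imaging (13 h) lifts the total to 173 at 42 h.
The closest alternative, sequencing lane + flow-cytometry panel + calorimetry series + Raman mapping + patch-clamp session, reaches only 166.

173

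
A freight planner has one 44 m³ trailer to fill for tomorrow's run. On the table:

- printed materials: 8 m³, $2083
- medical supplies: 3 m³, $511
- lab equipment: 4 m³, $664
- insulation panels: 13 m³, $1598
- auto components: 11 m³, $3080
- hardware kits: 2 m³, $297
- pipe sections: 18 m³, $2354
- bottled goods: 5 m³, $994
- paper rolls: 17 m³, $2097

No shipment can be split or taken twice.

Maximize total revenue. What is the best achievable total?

8930

A density-first pass picks printed materials + medical supplies + lab equipment + auto components + hardware kits + bottled goods — 7629 at 33 m³.
Replace hardware kits with insulation panels: the trade gains 1301 net, giving 8930 at 44 m³.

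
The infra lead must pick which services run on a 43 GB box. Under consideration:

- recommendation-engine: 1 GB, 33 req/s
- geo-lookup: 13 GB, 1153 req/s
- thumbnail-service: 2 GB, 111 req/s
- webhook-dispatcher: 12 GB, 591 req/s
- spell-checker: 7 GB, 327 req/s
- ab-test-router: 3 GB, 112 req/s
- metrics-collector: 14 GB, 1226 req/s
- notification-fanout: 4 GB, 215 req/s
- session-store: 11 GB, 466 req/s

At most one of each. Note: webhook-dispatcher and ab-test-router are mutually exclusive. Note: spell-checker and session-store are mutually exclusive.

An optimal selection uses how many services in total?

Best achievable throughput is 3185.
For example geo-lookup + webhook-dispatcher + metrics-collector + notification-fanout achieves it, using 43 GB.
Every optimal selection uses 4 services.

4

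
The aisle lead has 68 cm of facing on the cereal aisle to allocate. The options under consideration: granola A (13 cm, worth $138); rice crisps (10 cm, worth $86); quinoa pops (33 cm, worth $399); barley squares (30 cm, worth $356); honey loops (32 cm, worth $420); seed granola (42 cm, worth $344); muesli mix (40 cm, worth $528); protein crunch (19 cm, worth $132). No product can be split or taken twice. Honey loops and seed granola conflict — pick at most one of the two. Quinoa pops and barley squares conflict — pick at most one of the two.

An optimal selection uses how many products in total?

Best achievable weekly sales is 819.
For example quinoa pops + honey loops achieves it, using 65 cm.
Any selection reaching 819 contains exactly 2 products.

2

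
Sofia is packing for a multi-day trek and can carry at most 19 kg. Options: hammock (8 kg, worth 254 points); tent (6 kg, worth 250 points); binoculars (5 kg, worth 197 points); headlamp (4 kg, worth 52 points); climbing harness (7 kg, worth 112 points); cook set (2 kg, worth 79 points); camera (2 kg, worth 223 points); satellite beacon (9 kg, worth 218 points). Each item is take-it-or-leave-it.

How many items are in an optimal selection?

Optimal total is 806.
hammock + tent + cook set + camera hits 806 at 18 kg.
Every optimal selection uses 4 items.

4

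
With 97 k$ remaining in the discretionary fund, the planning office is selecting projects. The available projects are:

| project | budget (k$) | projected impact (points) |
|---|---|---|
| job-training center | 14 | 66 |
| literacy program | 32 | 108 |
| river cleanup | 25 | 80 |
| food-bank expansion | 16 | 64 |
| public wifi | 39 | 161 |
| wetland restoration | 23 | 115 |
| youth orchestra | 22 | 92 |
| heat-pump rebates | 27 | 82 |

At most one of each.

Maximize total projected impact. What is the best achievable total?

406

The ratio heuristic lands on job-training center + food-bank expansion + wetland restoration + youth orchestra (337) but leaves 22 k$ idle.
The 22 k$ tied up in youth orchestra is better spent on public wifi — total rises to 406 (92 k$).
Nothing else within 97 k$ beats 406.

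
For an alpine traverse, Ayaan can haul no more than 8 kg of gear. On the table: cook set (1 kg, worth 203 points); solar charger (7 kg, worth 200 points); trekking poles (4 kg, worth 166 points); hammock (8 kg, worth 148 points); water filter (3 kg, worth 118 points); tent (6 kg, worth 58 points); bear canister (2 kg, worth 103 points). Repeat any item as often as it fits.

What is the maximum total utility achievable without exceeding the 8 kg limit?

1624

Taking 8×cook set: 8 kg used, 1624 in utility.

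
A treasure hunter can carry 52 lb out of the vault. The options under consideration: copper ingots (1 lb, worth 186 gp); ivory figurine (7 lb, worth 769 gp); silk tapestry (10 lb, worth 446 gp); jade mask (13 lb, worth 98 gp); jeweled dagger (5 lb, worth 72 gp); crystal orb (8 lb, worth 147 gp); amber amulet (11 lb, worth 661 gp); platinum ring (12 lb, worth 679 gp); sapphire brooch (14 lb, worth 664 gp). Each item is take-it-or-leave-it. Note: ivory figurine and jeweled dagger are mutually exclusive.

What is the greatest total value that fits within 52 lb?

2959

Ranking by ratio (value/lb): copper ingots 186.00, ivory figurine 109.86, amber amulet 60.09, platinum ring 56.58.
Taking copper ingots + ivory figurine + amber amulet + platinum ring + sapphire brooch: 45 lb used, 2959 in value.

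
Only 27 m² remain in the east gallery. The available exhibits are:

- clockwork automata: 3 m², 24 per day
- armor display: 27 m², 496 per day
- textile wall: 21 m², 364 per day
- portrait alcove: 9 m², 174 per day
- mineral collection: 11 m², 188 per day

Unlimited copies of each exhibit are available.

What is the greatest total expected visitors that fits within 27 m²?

522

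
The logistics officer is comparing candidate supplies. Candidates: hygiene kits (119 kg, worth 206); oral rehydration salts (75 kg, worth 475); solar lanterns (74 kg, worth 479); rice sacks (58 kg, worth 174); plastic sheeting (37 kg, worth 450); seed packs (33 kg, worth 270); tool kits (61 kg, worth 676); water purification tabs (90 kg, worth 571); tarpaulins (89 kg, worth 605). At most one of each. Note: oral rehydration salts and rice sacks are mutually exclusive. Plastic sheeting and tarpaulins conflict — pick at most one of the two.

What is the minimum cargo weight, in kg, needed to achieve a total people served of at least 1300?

131

Need the lightest bundle worth ≥ 1300.
plastic sheeting + seed packs + tool kits: 1396 people served at 131 kg.
No combination under 131 kg hits 1300.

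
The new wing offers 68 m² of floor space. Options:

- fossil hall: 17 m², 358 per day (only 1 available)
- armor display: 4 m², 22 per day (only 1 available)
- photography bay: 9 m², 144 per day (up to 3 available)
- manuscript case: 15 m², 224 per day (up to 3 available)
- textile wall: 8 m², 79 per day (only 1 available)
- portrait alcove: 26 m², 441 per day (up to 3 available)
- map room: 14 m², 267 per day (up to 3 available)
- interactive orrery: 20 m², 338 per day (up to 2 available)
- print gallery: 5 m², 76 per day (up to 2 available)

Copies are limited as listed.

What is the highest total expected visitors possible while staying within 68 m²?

1303

Density check — fossil hall 21.06, map room 19.07, portrait alcove 16.96 are the best per m².
Best packing: fossil hall + photography bay + 3×map room — 68 m², 1303 total.
Nothing else within 68 m² beats 1303.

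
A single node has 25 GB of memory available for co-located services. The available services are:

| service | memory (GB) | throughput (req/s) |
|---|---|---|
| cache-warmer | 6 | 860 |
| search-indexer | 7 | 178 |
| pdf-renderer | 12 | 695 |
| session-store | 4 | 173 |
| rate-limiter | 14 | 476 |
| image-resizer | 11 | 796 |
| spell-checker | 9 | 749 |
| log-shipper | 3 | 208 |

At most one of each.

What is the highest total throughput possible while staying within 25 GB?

2037

A density-first pass picks cache-warmer + session-store + spell-checker + log-shipper — 1990 at 22 GB.
The 9 GB tied up in spell-checker is better spent on image-resizer — total rises to 2037 (24 GB).
The closest alternative, cache-warmer + search-indexer + spell-checker + log-shipper, reaches only 1995.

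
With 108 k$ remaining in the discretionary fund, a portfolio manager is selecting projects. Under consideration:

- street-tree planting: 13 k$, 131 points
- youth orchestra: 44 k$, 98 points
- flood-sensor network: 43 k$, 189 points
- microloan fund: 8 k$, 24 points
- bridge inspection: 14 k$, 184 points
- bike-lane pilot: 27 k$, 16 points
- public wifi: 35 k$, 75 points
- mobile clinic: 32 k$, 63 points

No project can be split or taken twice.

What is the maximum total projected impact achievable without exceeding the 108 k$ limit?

579

The ratio heuristic lands on street-tree planting + flood-sensor network + microloan fund + bridge inspection + bike-lane pilot (544) but leaves 3 k$ idle.
Replace microloan fund and bike-lane pilot with public wifi: the trade gains 35 net, giving 579 at 105 k$.
The closest alternative, street-tree planting + flood-sensor network + bridge inspection + mobile clinic, reaches only 567.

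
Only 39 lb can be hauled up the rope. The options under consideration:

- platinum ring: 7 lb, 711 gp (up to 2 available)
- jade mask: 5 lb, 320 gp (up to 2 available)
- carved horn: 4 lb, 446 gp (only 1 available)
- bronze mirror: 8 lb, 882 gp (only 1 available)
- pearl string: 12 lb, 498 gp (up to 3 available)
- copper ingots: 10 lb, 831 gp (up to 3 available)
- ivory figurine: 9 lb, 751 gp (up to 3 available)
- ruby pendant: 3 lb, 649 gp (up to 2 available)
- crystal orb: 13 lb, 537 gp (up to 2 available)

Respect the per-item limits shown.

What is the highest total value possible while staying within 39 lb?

4433

Density check — ruby pendant 216.33, carved horn 111.50, bronze mirror 110.25, platinum ring 101.57 are the best per lb.
A density-first pass picks 2×platinum ring + jade mask + carved horn + bronze mirror + 2×ruby pendant — 4368 at 37 lb.
Replace jade mask and carved horn with copper ingots: the trade gains 65 net, giving 4433 at 38 lb.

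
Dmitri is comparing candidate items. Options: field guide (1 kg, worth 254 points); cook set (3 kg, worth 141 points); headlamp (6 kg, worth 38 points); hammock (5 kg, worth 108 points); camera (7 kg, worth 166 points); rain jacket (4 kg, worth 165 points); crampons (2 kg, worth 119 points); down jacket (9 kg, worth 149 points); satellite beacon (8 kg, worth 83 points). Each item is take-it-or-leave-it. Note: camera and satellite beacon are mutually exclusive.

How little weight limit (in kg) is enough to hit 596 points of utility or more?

Look for the lowest-weight combination reaching 596.
field guide + cook set + rain jacket + crampons: 679 utility at 10 kg.
Below 10 kg the best achievable stays under 596.

10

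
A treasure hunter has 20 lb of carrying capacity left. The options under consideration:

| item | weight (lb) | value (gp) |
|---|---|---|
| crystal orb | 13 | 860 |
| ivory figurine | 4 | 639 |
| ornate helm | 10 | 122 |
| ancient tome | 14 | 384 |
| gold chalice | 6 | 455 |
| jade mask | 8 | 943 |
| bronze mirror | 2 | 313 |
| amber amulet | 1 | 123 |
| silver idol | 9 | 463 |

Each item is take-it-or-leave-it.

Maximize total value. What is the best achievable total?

Greedy by ratio would take ivory figurine + jade mask + bronze mirror + amber amulet: 15 lb used, total 2018.
Replace amber amulet with gold chalice: the trade gains 332 net, giving 2350 at 20 lb.

2350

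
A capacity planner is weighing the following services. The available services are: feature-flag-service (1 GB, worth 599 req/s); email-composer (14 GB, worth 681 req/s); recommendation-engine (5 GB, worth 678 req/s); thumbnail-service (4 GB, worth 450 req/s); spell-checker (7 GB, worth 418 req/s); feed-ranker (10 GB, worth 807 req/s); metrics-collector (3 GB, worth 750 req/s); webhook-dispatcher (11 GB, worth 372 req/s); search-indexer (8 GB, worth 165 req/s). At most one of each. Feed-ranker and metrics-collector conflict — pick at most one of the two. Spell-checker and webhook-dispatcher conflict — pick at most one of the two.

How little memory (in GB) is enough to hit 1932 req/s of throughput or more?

Minimise GB subject to total throughput ≥ 1932.
Taking feature-flag-service + recommendation-engine + metrics-collector gives 2027 (≥ 1932) for 9 GB.
Any bundle with less than 9 GB falls short of 1932.

9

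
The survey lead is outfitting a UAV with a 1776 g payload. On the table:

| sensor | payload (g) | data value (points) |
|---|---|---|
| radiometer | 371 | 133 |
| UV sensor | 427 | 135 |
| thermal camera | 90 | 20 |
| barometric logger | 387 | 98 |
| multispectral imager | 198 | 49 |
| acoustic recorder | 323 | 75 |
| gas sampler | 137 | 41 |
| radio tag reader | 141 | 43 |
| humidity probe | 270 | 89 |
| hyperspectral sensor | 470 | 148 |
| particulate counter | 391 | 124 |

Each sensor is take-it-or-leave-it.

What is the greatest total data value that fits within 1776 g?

568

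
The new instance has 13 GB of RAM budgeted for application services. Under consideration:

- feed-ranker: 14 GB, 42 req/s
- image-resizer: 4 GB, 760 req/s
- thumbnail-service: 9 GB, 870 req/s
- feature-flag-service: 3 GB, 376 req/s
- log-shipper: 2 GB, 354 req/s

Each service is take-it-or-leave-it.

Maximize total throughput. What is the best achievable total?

Density check — image-resizer 190.00, log-shipper 177.00, feature-flag-service 125.33 are the best per GB.
A density-first pass picks image-resizer + feature-flag-service + log-shipper — 1490 at 9 GB.
The 5 GB tied up in feature-flag-service and log-shipper is better spent on thumbnail-service — total rises to 1630 (13 GB).
The closest alternative, image-resizer + feature-flag-service + log-shipper, reaches only 1490.

1630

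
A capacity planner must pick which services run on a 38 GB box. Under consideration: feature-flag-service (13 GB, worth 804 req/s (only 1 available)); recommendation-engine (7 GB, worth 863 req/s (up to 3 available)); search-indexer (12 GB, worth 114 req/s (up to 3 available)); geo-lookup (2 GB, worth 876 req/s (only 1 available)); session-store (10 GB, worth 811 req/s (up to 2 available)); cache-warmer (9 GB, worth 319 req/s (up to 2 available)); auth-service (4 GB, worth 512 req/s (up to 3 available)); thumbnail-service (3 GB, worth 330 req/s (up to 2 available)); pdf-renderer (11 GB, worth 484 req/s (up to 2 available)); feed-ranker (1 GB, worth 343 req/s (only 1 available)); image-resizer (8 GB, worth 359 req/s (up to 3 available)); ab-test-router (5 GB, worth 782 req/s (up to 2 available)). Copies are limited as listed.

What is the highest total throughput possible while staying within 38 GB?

5884

Density check — geo-lookup 438.00, feed-ranker 343.00, ab-test-router 156.40 are the best per GB.
Greedy by ratio would take recommendation-engine + geo-lookup + 3×auth-service + 2×thumbnail-service + feed-ranker + 2×ab-test-router: 38 GB used, total 5842.
Replace 2×auth-service and 2×thumbnail-service with 2×recommendation-engine: the trade gains 42 net, giving 5884 at 38 GB.
That's the maximum — no swap from here does better than 5884.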